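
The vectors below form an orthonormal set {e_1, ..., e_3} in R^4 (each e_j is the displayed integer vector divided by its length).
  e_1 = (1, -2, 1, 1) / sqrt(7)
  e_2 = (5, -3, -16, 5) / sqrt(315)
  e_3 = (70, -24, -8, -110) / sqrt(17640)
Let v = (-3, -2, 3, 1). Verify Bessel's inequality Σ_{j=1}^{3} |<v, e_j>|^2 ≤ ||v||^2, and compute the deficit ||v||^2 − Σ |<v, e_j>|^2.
Σ |<v, e_j>|^2 = 839/49; ||v||^2 = 23; deficit = 288/49

Write each e_j = u_j / sqrt(<u_j, u_j>) where u_j is the displayed integer vector. Then <v, e_j> = <v, u_j> / sqrt(<u_j, u_j>), so |<v, e_j>|^2 = <v, u_j>^2 / <u_j, u_j>.
Coefficients: <v, e_1> = 5/sqrt(7), <v, e_2> = -52/sqrt(315), <v, e_3> = -296/sqrt(17640).
Square and sum: Σ |<v, e_j>|^2 = 839/49.
Compute ||v||^2 = v·v = 23.
Deficit = 23 − 839/49 = 288/49 ≥ 0, confirming Bessel's inequality. (The deficit equals ||v − Σ <v,e_j> e_j||^2, the squared distance from v to span{e_j}.)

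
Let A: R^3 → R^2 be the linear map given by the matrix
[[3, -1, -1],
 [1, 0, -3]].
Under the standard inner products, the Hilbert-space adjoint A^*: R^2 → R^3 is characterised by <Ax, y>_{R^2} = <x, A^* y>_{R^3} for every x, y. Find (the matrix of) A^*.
A^* = A^T =
[[3, 1],
 [-1, 0],
 [-1, -3]]

For real matrices with standard dot products, the defining identity <Ax, y> = <x, A^* y> gives (Ax)^T y = x^T (A^*) y, i.e. x^T A^T y = x^T (A^*) y. Since this holds for all x, y, we must have A^* = A^T. Therefore
A^* =
[[3, 1],
 [-1, 0],
 [-1, -3]].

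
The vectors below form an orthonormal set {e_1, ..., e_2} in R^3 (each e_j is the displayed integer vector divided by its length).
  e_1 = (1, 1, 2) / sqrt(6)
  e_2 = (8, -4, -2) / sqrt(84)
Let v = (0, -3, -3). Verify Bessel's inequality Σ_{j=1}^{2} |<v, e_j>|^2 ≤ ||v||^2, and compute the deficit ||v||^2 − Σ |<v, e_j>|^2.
Σ |<v, e_j>|^2 = 243/14; ||v||^2 = 18; deficit = 9/14

Write each e_j = u_j / sqrt(<u_j, u_j>) where u_j is the displayed integer vector. Then <v, e_j> = <v, u_j> / sqrt(<u_j, u_j>), so |<v, e_j>|^2 = <v, u_j>^2 / <u_j, u_j>.
Coefficients: <v, e_1> = -9/sqrt(6), <v, e_2> = 18/sqrt(84).
Square and sum: Σ |<v, e_j>|^2 = 243/14.
Compute ||v||^2 = v·v = 18.
Deficit = 18 − 243/14 = 9/14 ≥ 0, confirming Bessel's inequality. (The deficit equals ||v − Σ <v,e_j> e_j||^2, the squared distance from v to span{e_j}.)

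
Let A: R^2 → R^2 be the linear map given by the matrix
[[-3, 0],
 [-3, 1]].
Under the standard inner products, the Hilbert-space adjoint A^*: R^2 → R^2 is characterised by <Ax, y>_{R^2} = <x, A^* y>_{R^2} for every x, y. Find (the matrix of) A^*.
A^* = A^T =
[[-3, -3],
 [0, 1]]

For real matrices with standard dot products, the defining identity <Ax, y> = <x, A^* y> gives (Ax)^T y = x^T (A^*) y, i.e. x^T A^T y = x^T (A^*) y. Since this holds for all x, y, we must have A^* = A^T. Therefore
A^* =
[[-3, -3],
 [0, 1]].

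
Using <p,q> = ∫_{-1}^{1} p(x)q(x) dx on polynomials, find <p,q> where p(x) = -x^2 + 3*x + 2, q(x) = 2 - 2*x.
<p,q> = 8/3

Expand the product: p(x)·q(x) = 2*x^3 - 8*x^2 + 2*x + 4.
∫_{-1}^{1} of each monomial x^k gives [2/(k+1) if k even, 0 if k odd]. Integrating term-by-term (or equivalently evaluating the antiderivative F(x) = x^4/2 - 8*x^3/3 + x^2 + 4*x at the endpoints):
  F(1) − F(−1) = 17/6 − (1/6) = 8/3.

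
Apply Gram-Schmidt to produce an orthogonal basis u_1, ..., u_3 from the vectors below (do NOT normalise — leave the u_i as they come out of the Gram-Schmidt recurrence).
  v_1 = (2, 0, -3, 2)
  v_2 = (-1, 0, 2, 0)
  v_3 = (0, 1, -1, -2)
Orthogonal basis:
  u_1 = (2, 0, -3, 2)
  u_2 = (-1/17, 0, 10/17, 16/17)
  u_3 = (0, 1, 0, 0)

Apply the Gram-Schmidt recurrence
  u_1 = v_1
  u_i = v_i − Σ_{j<i} ((v_i · u_j) / (u_j · u_j)) · u_j.

Step by step this gives:
  u_1 = (2, 0, -3, 2)
  u_2 = (-1/17, 0, 10/17, 16/17)
  u_3 = (0, 1, 0, 0)

Orthogonality check:
  u_2 · u_1 = 0 (should be 0)
  u_3 · u_1 = 0 (should be 0)
  u_3 · u_2 = 0 (should be 0)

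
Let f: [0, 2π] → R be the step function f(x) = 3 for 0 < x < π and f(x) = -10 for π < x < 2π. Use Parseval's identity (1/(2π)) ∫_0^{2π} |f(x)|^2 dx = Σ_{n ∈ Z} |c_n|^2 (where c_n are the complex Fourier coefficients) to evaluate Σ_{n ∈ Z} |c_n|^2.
Σ |c_n|^2 = 109/2

Parseval equates the L^2 energy of f (normalised by 1/(2π)) with the ℓ^2 sum of its Fourier coefficients: (1/(2π)) ∫_0^{2π} |f|^2 = Σ |c_n|^2.
Compute the left side: (1/(2π)) [∫_0^π 3^2 dx + ∫_π^{2π} (-10)^2 dx] = (1/(2π)) · (9π + 100π) = (9 + 100)/2 = 109/2.
So Σ_{n ∈ Z} |c_n|^2 = 109/2.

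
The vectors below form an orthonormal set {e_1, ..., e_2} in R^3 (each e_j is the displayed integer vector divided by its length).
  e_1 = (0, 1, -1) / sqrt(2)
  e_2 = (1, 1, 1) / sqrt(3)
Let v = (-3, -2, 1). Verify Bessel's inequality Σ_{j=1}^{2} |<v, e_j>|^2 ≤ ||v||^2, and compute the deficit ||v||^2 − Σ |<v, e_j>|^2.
Σ |<v, e_j>|^2 = 59/6; ||v||^2 = 14; deficit = 25/6

Write each e_j = u_j / sqrt(<u_j, u_j>) where u_j is the displayed integer vector. Then <v, e_j> = <v, u_j> / sqrt(<u_j, u_j>), so |<v, e_j>|^2 = <v, u_j>^2 / <u_j, u_j>.
Coefficients: <v, e_1> = -3/sqrt(2), <v, e_2> = -4/sqrt(3).
Square and sum: Σ |<v, e_j>|^2 = 59/6.
Compute ||v||^2 = v·v = 14.
Deficit = 14 − 59/6 = 25/6 ≥ 0, confirming Bessel's inequality. (The deficit equals ||v − Σ <v,e_j> e_j||^2, the squared distance from v to span{e_j}.)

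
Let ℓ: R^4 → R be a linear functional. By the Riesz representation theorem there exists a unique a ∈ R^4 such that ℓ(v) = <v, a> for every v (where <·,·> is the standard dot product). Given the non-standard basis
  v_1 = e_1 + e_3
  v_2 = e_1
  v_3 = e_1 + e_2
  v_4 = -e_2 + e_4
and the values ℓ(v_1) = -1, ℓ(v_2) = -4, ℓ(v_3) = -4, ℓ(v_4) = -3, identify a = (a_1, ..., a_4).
a = (-4, 0, 3, -3)

Write a = (a_1, ..., a_4) in the standard basis. For each basis vector v_i, ℓ(v_i) = <v_i, a> is a linear equation in the a_j's. Collect the n equations into a matrix system V a = ℓ, where row i of V is v_i (expressed in the standard basis). Since V is invertible (lower-triangular with 1s on the diagonal, up to permutation), solve by back-substitution:
  V =
[[1, 0, 1, 0],
 [1, 0, 0, 0],
 [1, 1, 0, 0],
 [0, -1, 0, 1]]
  V a = (-1, -4, -4, -3)
Solving gives a = (-4, 0, 3, -3).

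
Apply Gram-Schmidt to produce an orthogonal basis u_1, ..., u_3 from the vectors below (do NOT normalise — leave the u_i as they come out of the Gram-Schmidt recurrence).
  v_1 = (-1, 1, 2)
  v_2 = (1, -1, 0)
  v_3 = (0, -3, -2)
Orthogonal basis:
  u_1 = (-1, 1, 2)
  u_2 = (2/3, -2/3, 2/3)
  u_3 = (-3/2, -3/2, 0)

Apply the Gram-Schmidt recurrence
  u_1 = v_1
  u_i = v_i − Σ_{j<i} ((v_i · u_j) / (u_j · u_j)) · u_j.

Step by step this gives:
  u_1 = (-1, 1, 2)
  u_2 = (2/3, -2/3, 2/3)
  u_3 = (-3/2, -3/2, 0)

Orthogonality check:
  u_2 · u_1 = 0 (should be 0)
  u_3 · u_1 = 0 (should be 0)
  u_3 · u_2 = 0 (should be 0)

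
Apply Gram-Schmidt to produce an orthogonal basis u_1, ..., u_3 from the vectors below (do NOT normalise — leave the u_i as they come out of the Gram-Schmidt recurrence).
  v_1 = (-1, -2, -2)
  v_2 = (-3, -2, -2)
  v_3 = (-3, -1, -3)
Orthogonal basis:
  u_1 = (-1, -2, -2)
  u_2 = (-16/9, 4/9, 4/9)
  u_3 = (0, 1, -1)

Apply the Gram-Schmidt recurrence
  u_1 = v_1
  u_i = v_i − Σ_{j<i} ((v_i · u_j) / (u_j · u_j)) · u_j.

Step by step this gives:
  u_1 = (-1, -2, -2)
  u_2 = (-16/9, 4/9, 4/9)
  u_3 = (0, 1, -1)

Orthogonality check:
  u_2 · u_1 = 0 (should be 0)
  u_3 · u_1 = 0 (should be 0)
  u_3 · u_2 = 0 (should be 0)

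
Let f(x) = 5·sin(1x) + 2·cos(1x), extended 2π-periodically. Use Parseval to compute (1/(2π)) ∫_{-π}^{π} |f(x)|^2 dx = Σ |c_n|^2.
Σ |c_n|^2 = 29/2

Expand |f|^2 and use orthogonality of {sin(nx), cos(mx)} on [-π, π]:
  ∫_{-π}^{π} sin(nx)^2 dx = π, ∫ cos(mx)^2 dx = π, and cross terms integrate to 0.
So ∫_{-π}^{π} f(x)^2 dx = 5^2 · π + 2^2 · π = (25 + 4)π.
Divide by 2π: (25 + 4)/2 = 29/2.
By Parseval, this equals Σ |c_n|^2.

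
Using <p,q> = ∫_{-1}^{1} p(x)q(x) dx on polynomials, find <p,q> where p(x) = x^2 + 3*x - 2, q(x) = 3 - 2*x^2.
<p,q> = -122/15

Expand the product: p(x)·q(x) = -2*x^4 - 6*x^3 + 7*x^2 + 9*x - 6.
∫_{-1}^{1} of each monomial x^k gives [2/(k+1) if k even, 0 if k odd]. Integrating term-by-term (or equivalently evaluating the antiderivative F(x) = -2*x^5/5 - 3*x^4/2 + 7*x^3/3 + 9*x^2/2 - 6*x at the endpoints):
  F(1) − F(−1) = -16/15 − (106/15) = -122/15.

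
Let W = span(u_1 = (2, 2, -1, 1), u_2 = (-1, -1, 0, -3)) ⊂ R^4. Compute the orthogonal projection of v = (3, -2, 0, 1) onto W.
proj_W(v) = (29/61, 29/61, -5/61, 62/61)

Set up U = [u_1 | ... | u_2] ∈ R^(4×2). The projector onto W = col(U) is P = U (U^T U)^(-1) U^T.
Compute U^T U =
  [10, -7]
  [-7, 11],
and U^T v = (3, -4).
Solve U^T U · c = U^T v for the coefficients: c = (5/61, -19/61). The projection is proj_W(v) = U c.
Check: (v - proj_W(v)) · u_1 = 0  (should be 0).
Check: (v - proj_W(v)) · u_2 = 0  (should be 0).
Result: proj_W(v) = (29/61, 29/61, -5/61, 62/61).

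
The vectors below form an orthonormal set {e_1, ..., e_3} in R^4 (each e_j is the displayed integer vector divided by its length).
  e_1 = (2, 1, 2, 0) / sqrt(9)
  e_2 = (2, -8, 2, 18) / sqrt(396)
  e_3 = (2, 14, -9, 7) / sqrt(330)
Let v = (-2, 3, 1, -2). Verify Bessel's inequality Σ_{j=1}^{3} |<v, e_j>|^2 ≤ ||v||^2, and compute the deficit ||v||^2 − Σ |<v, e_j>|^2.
Σ |<v, e_j>|^2 = 21/2; ||v||^2 = 18; deficit = 15/2

Write each e_j = u_j / sqrt(<u_j, u_j>) where u_j is the displayed integer vector. Then <v, e_j> = <v, u_j> / sqrt(<u_j, u_j>), so |<v, e_j>|^2 = <v, u_j>^2 / <u_j, u_j>.
Coefficients: <v, e_1> = 1/sqrt(9), <v, e_2> = -62/sqrt(396), <v, e_3> = 15/sqrt(330).
Square and sum: Σ |<v, e_j>|^2 = 21/2.
Compute ||v||^2 = v·v = 18.
Deficit = 18 − 21/2 = 15/2 ≥ 0, confirming Bessel's inequality. (The deficit equals ||v − Σ <v,e_j> e_j||^2, the squared distance from v to span{e_j}.)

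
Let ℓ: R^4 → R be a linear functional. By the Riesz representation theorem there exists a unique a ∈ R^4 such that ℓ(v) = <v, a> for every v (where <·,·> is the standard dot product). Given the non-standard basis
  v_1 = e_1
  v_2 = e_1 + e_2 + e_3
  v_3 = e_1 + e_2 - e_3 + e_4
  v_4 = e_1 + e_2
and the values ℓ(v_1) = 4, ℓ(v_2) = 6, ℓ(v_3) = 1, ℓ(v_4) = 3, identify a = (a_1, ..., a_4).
a = (4, -1, 3, 1)

Write a = (a_1, ..., a_4) in the standard basis. For each basis vector v_i, ℓ(v_i) = <v_i, a> is a linear equation in the a_j's. Collect the n equations into a matrix system V a = ℓ, where row i of V is v_i (expressed in the standard basis). Since V is invertible (lower-triangular with 1s on the diagonal, up to permutation), solve by back-substitution:
  V =
[[1, 0, 0, 0],
 [1, 1, 1, 0],
 [1, 1, -1, 1],
 [1, 1, 0, 0]]
  V a = (4, 6, 1, 3)
Solving gives a = (4, -1, 3, 1).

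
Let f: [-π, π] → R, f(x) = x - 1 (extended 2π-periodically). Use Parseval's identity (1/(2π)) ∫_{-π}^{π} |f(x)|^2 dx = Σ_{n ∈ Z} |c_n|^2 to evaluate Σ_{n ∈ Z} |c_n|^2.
Σ |c_n|^2 = π^2/3 + 1

Expand and integrate term by term over [-π, π]:
  ∫ (x)^2 dx = 1·(2π^3/3); ∫ 2·1·(-1)·x dx = 0 (odd integrand); ∫ (-1)^2 dx = 1·2π.
So (1/(2π)) ∫_{-π}^{π} (x - 1)^2 dx = 1π^2/3 + 1 = π^2/3 + 1.
Parseval ⇒ Σ |c_n|^2 = π^2/3 + 1.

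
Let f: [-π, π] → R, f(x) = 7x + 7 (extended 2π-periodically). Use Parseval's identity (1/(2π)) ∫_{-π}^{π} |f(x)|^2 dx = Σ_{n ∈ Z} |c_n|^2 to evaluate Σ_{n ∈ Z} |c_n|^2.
Σ |c_n|^2 = 49π^2/3 + 49

Expand and integrate term by term over [-π, π]:
  ∫ (7x)^2 dx = 49·(2π^3/3); ∫ 2·7·(7)·x dx = 0 (odd integrand); ∫ 7^2 dx = 49·2π.
So (1/(2π)) ∫_{-π}^{π} (7x + 7)^2 dx = 49π^2/3 + 49 = 49π^2/3 + 49.
Parseval ⇒ Σ |c_n|^2 = 49π^2/3 + 49.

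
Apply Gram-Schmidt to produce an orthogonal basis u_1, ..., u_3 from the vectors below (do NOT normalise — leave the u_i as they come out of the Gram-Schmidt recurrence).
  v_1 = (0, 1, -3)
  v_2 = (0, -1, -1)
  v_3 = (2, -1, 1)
Orthogonal basis:
  u_1 = (0, 1, -3)
  u_2 = (0, -6/5, -2/5)
  u_3 = (2, 0, 0)

Apply the Gram-Schmidt recurrence
  u_1 = v_1
  u_i = v_i − Σ_{j<i} ((v_i · u_j) / (u_j · u_j)) · u_j.

Step by step this gives:
  u_1 = (0, 1, -3)
  u_2 = (0, -6/5, -2/5)
  u_3 = (2, 0, 0)

Orthogonality check:
  u_2 · u_1 = 0 (should be 0)
  u_3 · u_1 = 0 (should be 0)
  u_3 · u_2 = 0 (should be 0)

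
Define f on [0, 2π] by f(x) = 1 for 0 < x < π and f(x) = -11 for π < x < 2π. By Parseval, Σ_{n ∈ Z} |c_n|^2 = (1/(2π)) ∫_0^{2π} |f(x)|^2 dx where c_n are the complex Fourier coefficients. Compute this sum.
Σ |c_n|^2 = 61

Parseval equates the L^2 energy of f (normalised by 1/(2π)) with the ℓ^2 sum of its Fourier coefficients: (1/(2π)) ∫_0^{2π} |f|^2 = Σ |c_n|^2.
Compute the left side: (1/(2π)) [∫_0^π 1^2 dx + ∫_π^{2π} (-11)^2 dx] = (1/(2π)) · (1π + 121π) = (1 + 121)/2 = 61.
So Σ_{n ∈ Z} |c_n|^2 = 61.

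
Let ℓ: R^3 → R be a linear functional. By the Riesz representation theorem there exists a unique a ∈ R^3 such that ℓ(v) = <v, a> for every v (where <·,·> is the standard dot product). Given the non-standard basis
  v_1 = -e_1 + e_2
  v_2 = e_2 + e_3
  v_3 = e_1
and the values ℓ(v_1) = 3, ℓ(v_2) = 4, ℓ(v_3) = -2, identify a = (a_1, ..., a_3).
a = (-2, 1, 3)

Write a = (a_1, ..., a_3) in the standard basis. For each basis vector v_i, ℓ(v_i) = <v_i, a> is a linear equation in the a_j's. Collect the n equations into a matrix system V a = ℓ, where row i of V is v_i (expressed in the standard basis). Since V is invertible (lower-triangular with 1s on the diagonal, up to permutation), solve by back-substitution:
  V =
[[-1, 1, 0],
 [0, 1, 1],
 [1, 0, 0]]
  V a = (3, 4, -2)
Solving gives a = (-2, 1, 3).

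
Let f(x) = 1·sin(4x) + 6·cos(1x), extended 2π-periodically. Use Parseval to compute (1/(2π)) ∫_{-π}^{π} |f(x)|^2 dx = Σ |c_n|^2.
Σ |c_n|^2 = 37/2

Expand |f|^2 and use orthogonality of {sin(nx), cos(mx)} on [-π, π]:
  ∫_{-π}^{π} sin(nx)^2 dx = π, ∫ cos(mx)^2 dx = π, and cross terms integrate to 0.
So ∫_{-π}^{π} f(x)^2 dx = 1^2 · π + 6^2 · π = (1 + 36)π.
Divide by 2π: (1 + 36)/2 = 37/2.
By Parseval, this equals Σ |c_n|^2.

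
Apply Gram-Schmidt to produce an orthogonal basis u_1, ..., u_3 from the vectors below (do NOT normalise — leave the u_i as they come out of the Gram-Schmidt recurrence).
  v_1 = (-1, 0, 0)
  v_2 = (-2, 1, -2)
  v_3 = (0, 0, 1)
Orthogonal basis:
  u_1 = (-1, 0, 0)
  u_2 = (0, 1, -2)
  u_3 = (0, 2/5, 1/5)

Apply the Gram-Schmidt recurrence
  u_1 = v_1
  u_i = v_i − Σ_{j<i} ((v_i · u_j) / (u_j · u_j)) · u_j.

Step by step this gives:
  u_1 = (-1, 0, 0)
  u_2 = (0, 1, -2)
  u_3 = (0, 2/5, 1/5)

Orthogonality check:
  u_2 · u_1 = 0 (should be 0)
  u_3 · u_1 = 0 (should be 0)
  u_3 · u_2 = 0 (should be 0)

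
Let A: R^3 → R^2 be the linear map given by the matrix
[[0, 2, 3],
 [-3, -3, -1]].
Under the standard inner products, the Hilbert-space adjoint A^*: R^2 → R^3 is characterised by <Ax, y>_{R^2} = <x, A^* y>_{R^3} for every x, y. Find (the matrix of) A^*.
A^* = A^T =
[[0, -3],
 [2, -3],
 [3, -1]]

For real matrices with standard dot products, the defining identity <Ax, y> = <x, A^* y> gives (Ax)^T y = x^T (A^*) y, i.e. x^T A^T y = x^T (A^*) y. Since this holds for all x, y, we must have A^* = A^T. Therefore
A^* =
[[0, -3],
 [2, -3],
 [3, -1]].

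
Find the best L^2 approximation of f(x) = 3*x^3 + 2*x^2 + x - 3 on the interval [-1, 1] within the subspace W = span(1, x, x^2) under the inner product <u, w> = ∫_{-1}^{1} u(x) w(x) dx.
g(x) = 2*x^2 + 14*x/5 - 3

The best approximation g ∈ W is the orthogonal projection of f onto W. Writing g = a_0 + a_1 x + a_2 x^2, the coefficients solve the normal equations G · a = b where
  G_{ij} = <φ_i, φ_j> and b_i = <f, φ_i>, with φ_0 = 1, φ_1 = x, φ_2 = x^2.
G =
  [2, 0, 2/3]
  [0, 2/3, 0]
  [2/3, 0, 2/5],
b = (-14/3, 28/15, -6/5).
Solving gives a_0 = -3, a_1 = 14/5, a_2 = 2, so
  g(x) = 2*x^2 + 14*x/5 - 3.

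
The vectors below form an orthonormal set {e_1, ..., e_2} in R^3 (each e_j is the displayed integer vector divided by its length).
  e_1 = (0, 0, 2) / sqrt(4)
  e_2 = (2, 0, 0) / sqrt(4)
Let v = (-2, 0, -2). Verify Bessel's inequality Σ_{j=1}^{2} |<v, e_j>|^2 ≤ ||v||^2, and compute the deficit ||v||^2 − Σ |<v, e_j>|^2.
Σ |<v, e_j>|^2 = 8; ||v||^2 = 8; deficit = 0

Write each e_j = u_j / sqrt(<u_j, u_j>) where u_j is the displayed integer vector. Then <v, e_j> = <v, u_j> / sqrt(<u_j, u_j>), so |<v, e_j>|^2 = <v, u_j>^2 / <u_j, u_j>.
Coefficients: <v, e_1> = -4/sqrt(4), <v, e_2> = -4/sqrt(4).
Square and sum: Σ |<v, e_j>|^2 = 8.
Compute ||v||^2 = v·v = 8.
Deficit = 8 − 8 = 0 ≥ 0, confirming Bessel's inequality. (The deficit equals ||v − Σ <v,e_j> e_j||^2, the squared distance from v to span{e_j}.)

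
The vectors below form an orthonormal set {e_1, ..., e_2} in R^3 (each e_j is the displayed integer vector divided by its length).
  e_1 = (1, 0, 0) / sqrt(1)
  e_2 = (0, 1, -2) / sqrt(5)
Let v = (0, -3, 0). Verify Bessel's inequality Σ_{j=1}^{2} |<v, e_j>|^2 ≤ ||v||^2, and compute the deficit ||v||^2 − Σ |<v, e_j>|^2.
Σ |<v, e_j>|^2 = 9/5; ||v||^2 = 9; deficit = 36/5

Write each e_j = u_j / sqrt(<u_j, u_j>) where u_j is the displayed integer vector. Then <v, e_j> = <v, u_j> / sqrt(<u_j, u_j>), so |<v, e_j>|^2 = <v, u_j>^2 / <u_j, u_j>.
Coefficients: <v, e_1> = 0/sqrt(1), <v, e_2> = -3/sqrt(5).
Square and sum: Σ |<v, e_j>|^2 = 9/5.
Compute ||v||^2 = v·v = 9.
Deficit = 9 − 9/5 = 36/5 ≥ 0, confirming Bessel's inequality. (The deficit equals ||v − Σ <v,e_j> e_j||^2, the squared distance from v to span{e_j}.)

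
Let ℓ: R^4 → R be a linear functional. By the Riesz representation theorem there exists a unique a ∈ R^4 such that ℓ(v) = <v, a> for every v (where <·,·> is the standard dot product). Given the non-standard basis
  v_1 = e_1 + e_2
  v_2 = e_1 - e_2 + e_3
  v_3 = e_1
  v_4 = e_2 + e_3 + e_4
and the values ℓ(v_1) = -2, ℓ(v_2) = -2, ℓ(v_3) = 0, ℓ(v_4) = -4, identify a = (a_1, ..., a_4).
a = (0, -2, -4, 2)

Write a = (a_1, ..., a_4) in the standard basis. For each basis vector v_i, ℓ(v_i) = <v_i, a> is a linear equation in the a_j's. Collect the n equations into a matrix system V a = ℓ, where row i of V is v_i (expressed in the standard basis). Since V is invertible (lower-triangular with 1s on the diagonal, up to permutation), solve by back-substitution:
  V =
[[1, 1, 0, 0],
 [1, -1, 1, 0],
 [1, 0, 0, 0],
 [0, 1, 1, 1]]
  V a = (-2, -2, 0, -4)
Solving gives a = (0, -2, -4, 2).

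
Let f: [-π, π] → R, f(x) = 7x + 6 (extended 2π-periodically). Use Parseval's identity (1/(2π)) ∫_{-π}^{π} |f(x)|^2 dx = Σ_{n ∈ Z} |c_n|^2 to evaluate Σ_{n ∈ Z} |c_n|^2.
Σ |c_n|^2 = 49π^2/3 + 36

Expand and integrate term by term over [-π, π]:
  ∫ (7x)^2 dx = 49·(2π^3/3); ∫ 2·7·(6)·x dx = 0 (odd integrand); ∫ 6^2 dx = 36·2π.
So (1/(2π)) ∫_{-π}^{π} (7x + 6)^2 dx = 49π^2/3 + 36 = 49π^2/3 + 36.
Parseval ⇒ Σ |c_n|^2 = 49π^2/3 + 36.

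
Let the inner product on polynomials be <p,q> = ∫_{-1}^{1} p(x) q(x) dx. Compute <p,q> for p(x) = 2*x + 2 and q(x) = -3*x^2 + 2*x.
<p,q> = -4/3

Expand the product: p(x)·q(x) = -6*x^3 - 2*x^2 + 4*x.
∫_{-1}^{1} of each monomial x^k gives [2/(k+1) if k even, 0 if k odd]. Integrating term-by-term (or equivalently evaluating the antiderivative F(x) = -3*x^4/2 - 2*x^3/3 + 2*x^2 at the endpoints):
  F(1) − F(−1) = -1/6 − (7/6) = -4/3.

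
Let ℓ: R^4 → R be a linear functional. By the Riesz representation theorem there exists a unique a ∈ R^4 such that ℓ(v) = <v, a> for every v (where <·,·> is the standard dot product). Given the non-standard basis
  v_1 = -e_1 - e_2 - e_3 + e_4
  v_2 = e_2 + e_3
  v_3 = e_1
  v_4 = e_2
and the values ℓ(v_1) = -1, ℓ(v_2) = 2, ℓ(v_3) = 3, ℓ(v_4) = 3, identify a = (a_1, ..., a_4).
a = (3, 3, -1, 4)

Write a = (a_1, ..., a_4) in the standard basis. For each basis vector v_i, ℓ(v_i) = <v_i, a> is a linear equation in the a_j's. Collect the n equations into a matrix system V a = ℓ, where row i of V is v_i (expressed in the standard basis). Since V is invertible (lower-triangular with 1s on the diagonal, up to permutation), solve by back-substitution:
  V =
[[-1, -1, -1, 1],
 [0, 1, 1, 0],
 [1, 0, 0, 0],
 [0, 1, 0, 0]]
  V a = (-1, 2, 3, 3)
Solving gives a = (3, 3, -1, 4).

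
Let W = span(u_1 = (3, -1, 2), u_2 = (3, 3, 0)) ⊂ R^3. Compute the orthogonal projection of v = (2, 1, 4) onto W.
proj_W(v) = (19/6, -1/6, 5/3)

Set up U = [u_1 | ... | u_2] ∈ R^(3×2). The projector onto W = col(U) is P = U (U^T U)^(-1) U^T.
Compute U^T U =
  [14, 6]
  [6, 18],
and U^T v = (13, 9).
Solve U^T U · c = U^T v for the coefficients: c = (5/6, 2/9). The projection is proj_W(v) = U c.
Check: (v - proj_W(v)) · u_1 = 0  (should be 0).
Check: (v - proj_W(v)) · u_2 = 0  (should be 0).
Result: proj_W(v) = (19/6, -1/6, 5/3).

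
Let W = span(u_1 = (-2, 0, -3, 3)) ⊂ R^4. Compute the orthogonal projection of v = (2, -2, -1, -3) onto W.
proj_W(v) = (10/11, 0, 15/11, -15/11)

Set up U = [u_1 | ... | u_1] ∈ R^(4×1). The projector onto W = col(U) is P = U (U^T U)^(-1) U^T.
Compute U^T U =
  [22],
and U^T v = (-10).
Solve U^T U · c = U^T v for the coefficients: c = (-5/11). The projection is proj_W(v) = U c.
Check: (v - proj_W(v)) · u_1 = 0  (should be 0).
Result: proj_W(v) = (10/11, 0, 15/11, -15/11).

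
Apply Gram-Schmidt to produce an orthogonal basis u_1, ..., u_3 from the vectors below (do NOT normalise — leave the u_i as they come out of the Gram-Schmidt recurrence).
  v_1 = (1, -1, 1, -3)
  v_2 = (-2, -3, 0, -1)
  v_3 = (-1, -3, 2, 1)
Orthogonal basis:
  u_1 = (1, -1, 1, -3)
  u_2 = (-7/3, -8/3, -1/3, 0)
  u_3 = (53/76, -67/76, 165/76, 5/4)

Apply the Gram-Schmidt recurrence
  u_1 = v_1
  u_i = v_i − Σ_{j<i} ((v_i · u_j) / (u_j · u_j)) · u_j.

Step by step this gives:
  u_1 = (1, -1, 1, -3)
  u_2 = (-7/3, -8/3, -1/3, 0)
  u_3 = (53/76, -67/76, 165/76, 5/4)

Orthogonality check:
  u_2 · u_1 = 0 (should be 0)
  u_3 · u_1 = 0 (should be 0)
  u_3 · u_2 = 0 (should be 0)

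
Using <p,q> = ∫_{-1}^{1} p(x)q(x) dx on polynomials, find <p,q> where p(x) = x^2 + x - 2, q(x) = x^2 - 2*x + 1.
<p,q> = -28/5

Expand the product: p(x)·q(x) = x^4 - x^3 - 3*x^2 + 5*x - 2.
∫_{-1}^{1} of each monomial x^k gives [2/(k+1) if k even, 0 if k odd]. Integrating term-by-term (or equivalently evaluating the antiderivative F(x) = x^5/5 - x^4/4 - x^3 + 5*x^2/2 - 2*x at the endpoints):
  F(1) − F(−1) = -11/20 − (101/20) = -28/5.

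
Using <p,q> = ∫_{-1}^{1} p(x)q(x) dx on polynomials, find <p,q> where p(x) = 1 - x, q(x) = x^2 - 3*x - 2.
<p,q> = -4/3

Expand the product: p(x)·q(x) = -x^3 + 4*x^2 - x - 2.
∫_{-1}^{1} of each monomial x^k gives [2/(k+1) if k even, 0 if k odd]. Integrating term-by-term (or equivalently evaluating the antiderivative F(x) = -x^4/4 + 4*x^3/3 - x^2/2 - 2*x at the endpoints):
  F(1) − F(−1) = -17/12 − (-1/12) = -4/3.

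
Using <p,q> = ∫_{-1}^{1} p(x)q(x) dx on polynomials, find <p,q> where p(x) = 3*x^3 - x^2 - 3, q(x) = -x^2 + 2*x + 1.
<p,q> = -28/15

Expand the product: p(x)·q(x) = -3*x^5 + 7*x^4 + x^3 + 2*x^2 - 6*x - 3.
∫_{-1}^{1} of each monomial x^k gives [2/(k+1) if k even, 0 if k odd]. Integrating term-by-term (or equivalently evaluating the antiderivative F(x) = -x^6/2 + 7*x^5/5 + x^4/4 + 2*x^3/3 - 3*x^2 - 3*x at the endpoints):
  F(1) − F(−1) = -251/60 − (-139/60) = -28/15.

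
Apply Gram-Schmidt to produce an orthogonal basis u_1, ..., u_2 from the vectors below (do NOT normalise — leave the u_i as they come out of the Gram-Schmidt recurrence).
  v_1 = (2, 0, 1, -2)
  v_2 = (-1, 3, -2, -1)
Orthogonal basis:
  u_1 = (2, 0, 1, -2)
  u_2 = (-5/9, 3, -16/9, -13/9)

Apply the Gram-Schmidt recurrence
  u_1 = v_1
  u_i = v_i − Σ_{j<i} ((v_i · u_j) / (u_j · u_j)) · u_j.

Step by step this gives:
  u_1 = (2, 0, 1, -2)
  u_2 = (-5/9, 3, -16/9, -13/9)

Orthogonality check:
  u_2 · u_1 = 0 (should be 0)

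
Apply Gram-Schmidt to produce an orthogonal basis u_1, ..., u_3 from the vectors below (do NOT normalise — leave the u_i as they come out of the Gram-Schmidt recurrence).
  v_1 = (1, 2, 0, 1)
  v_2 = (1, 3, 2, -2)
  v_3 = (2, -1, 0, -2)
Orthogonal basis:
  u_1 = (1, 2, 0, 1)
  u_2 = (1/6, 4/3, 2, -17/6)
  u_3 = (189/83, -65/83, -56/83, -59/83)

Apply the Gram-Schmidt recurrence
  u_1 = v_1
  u_i = v_i − Σ_{j<i} ((v_i · u_j) / (u_j · u_j)) · u_j.

Step by step this gives:
  u_1 = (1, 2, 0, 1)
  u_2 = (1/6, 4/3, 2, -17/6)
  u_3 = (189/83, -65/83, -56/83, -59/83)

Orthogonality check:
  u_2 · u_1 = 0 (should be 0)
  u_3 · u_1 = 0 (should be 0)
  u_3 · u_2 = 0 (should be 0)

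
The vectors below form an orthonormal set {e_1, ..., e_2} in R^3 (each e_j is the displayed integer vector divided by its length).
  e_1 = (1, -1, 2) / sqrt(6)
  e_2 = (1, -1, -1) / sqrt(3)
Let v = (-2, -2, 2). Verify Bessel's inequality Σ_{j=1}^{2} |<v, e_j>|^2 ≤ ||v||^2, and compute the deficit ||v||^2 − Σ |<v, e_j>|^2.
Σ |<v, e_j>|^2 = 4; ||v||^2 = 12; deficit = 8

Write each e_j = u_j / sqrt(<u_j, u_j>) where u_j is the displayed integer vector. Then <v, e_j> = <v, u_j> / sqrt(<u_j, u_j>), so |<v, e_j>|^2 = <v, u_j>^2 / <u_j, u_j>.
Coefficients: <v, e_1> = 4/sqrt(6), <v, e_2> = -2/sqrt(3).
Square and sum: Σ |<v, e_j>|^2 = 4.
Compute ||v||^2 = v·v = 12.
Deficit = 12 − 4 = 8 ≥ 0, confirming Bessel's inequality. (The deficit equals ||v − Σ <v,e_j> e_j||^2, the squared distance from v to span{e_j}.)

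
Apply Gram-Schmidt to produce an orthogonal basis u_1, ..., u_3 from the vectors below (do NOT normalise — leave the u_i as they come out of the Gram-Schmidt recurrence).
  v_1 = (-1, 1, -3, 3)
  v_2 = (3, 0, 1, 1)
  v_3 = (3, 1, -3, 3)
Orthogonal basis:
  u_1 = (-1, 1, -3, 3)
  u_2 = (57/20, 3/20, 11/20, 29/20)
  u_3 = (152/211, 8/211, -252/211, -204/211)

Apply the Gram-Schmidt recurrence
  u_1 = v_1
  u_i = v_i − Σ_{j<i} ((v_i · u_j) / (u_j · u_j)) · u_j.

Step by step this gives:
  u_1 = (-1, 1, -3, 3)
  u_2 = (57/20, 3/20, 11/20, 29/20)
  u_3 = (152/211, 8/211, -252/211, -204/211)

Orthogonality check:
  u_2 · u_1 = 0 (should be 0)
  u_3 · u_1 = 0 (should be 0)
  u_3 · u_2 = 0 (should be 0)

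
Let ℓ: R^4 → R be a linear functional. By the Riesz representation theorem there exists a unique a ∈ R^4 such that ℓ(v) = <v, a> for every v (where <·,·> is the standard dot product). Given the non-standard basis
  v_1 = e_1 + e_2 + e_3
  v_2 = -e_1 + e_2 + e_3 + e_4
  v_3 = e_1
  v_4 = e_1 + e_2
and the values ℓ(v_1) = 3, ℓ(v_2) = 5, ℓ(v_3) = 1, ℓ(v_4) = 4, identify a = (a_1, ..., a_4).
a = (1, 3, -1, 4)

Write a = (a_1, ..., a_4) in the standard basis. For each basis vector v_i, ℓ(v_i) = <v_i, a> is a linear equation in the a_j's. Collect the n equations into a matrix system V a = ℓ, where row i of V is v_i (expressed in the standard basis). Since V is invertible (lower-triangular with 1s on the diagonal, up to permutation), solve by back-substitution:
  V =
[[1, 1, 1, 0],
 [-1, 1, 1, 1],
 [1, 0, 0, 0],
 [1, 1, 0, 0]]
  V a = (3, 5, 1, 4)
Solving gives a = (1, 3, -1, 4).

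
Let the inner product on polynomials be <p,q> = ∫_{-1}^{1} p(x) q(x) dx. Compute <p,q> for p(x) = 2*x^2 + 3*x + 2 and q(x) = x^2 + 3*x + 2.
<p,q> = 94/5

Expand the product: p(x)·q(x) = 2*x^4 + 9*x^3 + 15*x^2 + 12*x + 4.
∫_{-1}^{1} of each monomial x^k gives [2/(k+1) if k even, 0 if k odd]. Integrating term-by-term (or equivalently evaluating the antiderivative F(x) = 2*x^5/5 + 9*x^4/4 + 5*x^3 + 6*x^2 + 4*x at the endpoints):
  F(1) − F(−1) = 353/20 − (-23/20) = 94/5.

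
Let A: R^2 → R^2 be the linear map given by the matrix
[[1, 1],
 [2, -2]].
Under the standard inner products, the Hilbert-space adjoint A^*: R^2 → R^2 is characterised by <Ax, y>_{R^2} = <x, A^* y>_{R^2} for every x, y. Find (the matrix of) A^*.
A^* = A^T =
[[1, 2],
 [1, -2]]

For real matrices with standard dot products, the defining identity <Ax, y> = <x, A^* y> gives (Ax)^T y = x^T (A^*) y, i.e. x^T A^T y = x^T (A^*) y. Since this holds for all x, y, we must have A^* = A^T. Therefore
A^* =
[[1, 2],
 [1, -2]].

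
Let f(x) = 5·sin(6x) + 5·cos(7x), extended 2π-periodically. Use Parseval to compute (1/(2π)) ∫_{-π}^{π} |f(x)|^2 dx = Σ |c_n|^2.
Σ |c_n|^2 = 25

Expand |f|^2 and use orthogonality of {sin(nx), cos(mx)} on [-π, π]:
  ∫_{-π}^{π} sin(nx)^2 dx = π, ∫ cos(mx)^2 dx = π, and cross terms integrate to 0.
So ∫_{-π}^{π} f(x)^2 dx = 5^2 · π + 5^2 · π = (25 + 25)π.
Divide by 2π: (25 + 25)/2 = 25.
By Parseval, this equals Σ |c_n|^2.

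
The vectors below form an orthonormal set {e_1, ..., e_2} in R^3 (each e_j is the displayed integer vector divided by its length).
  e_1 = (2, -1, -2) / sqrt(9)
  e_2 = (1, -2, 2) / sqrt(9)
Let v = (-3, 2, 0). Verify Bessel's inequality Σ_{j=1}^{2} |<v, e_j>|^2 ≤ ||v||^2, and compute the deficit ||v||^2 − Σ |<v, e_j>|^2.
Σ |<v, e_j>|^2 = 113/9; ||v||^2 = 13; deficit = 4/9

Write each e_j = u_j / sqrt(<u_j, u_j>) where u_j is the displayed integer vector. Then <v, e_j> = <v, u_j> / sqrt(<u_j, u_j>), so |<v, e_j>|^2 = <v, u_j>^2 / <u_j, u_j>.
Coefficients: <v, e_1> = -8/sqrt(9), <v, e_2> = -7/sqrt(9).
Square and sum: Σ |<v, e_j>|^2 = 113/9.
Compute ||v||^2 = v·v = 13.
Deficit = 13 − 113/9 = 4/9 ≥ 0, confirming Bessel's inequality. (The deficit equals ||v − Σ <v,e_j> e_j||^2, the squared distance from v to span{e_j}.)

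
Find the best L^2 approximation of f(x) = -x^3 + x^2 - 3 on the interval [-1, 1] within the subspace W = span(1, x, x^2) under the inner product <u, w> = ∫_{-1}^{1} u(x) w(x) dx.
g(x) = x^2 - 3*x/5 - 3

The best approximation g ∈ W is the orthogonal projection of f onto W. Writing g = a_0 + a_1 x + a_2 x^2, the coefficients solve the normal equations G · a = b where
  G_{ij} = <φ_i, φ_j> and b_i = <f, φ_i>, with φ_0 = 1, φ_1 = x, φ_2 = x^2.
G =
  [2, 0, 2/3]
  [0, 2/3, 0]
  [2/3, 0, 2/5],
b = (-16/3, -2/5, -8/5).
Solving gives a_0 = -3, a_1 = -3/5, a_2 = 1, so
  g(x) = x^2 - 3*x/5 - 3.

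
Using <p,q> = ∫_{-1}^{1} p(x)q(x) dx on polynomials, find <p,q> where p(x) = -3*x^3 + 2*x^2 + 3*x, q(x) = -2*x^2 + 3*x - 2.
<p,q> = -28/15

Expand the product: p(x)·q(x) = 6*x^5 - 13*x^4 + 6*x^3 + 5*x^2 - 6*x.
∫_{-1}^{1} of each monomial x^k gives [2/(k+1) if k even, 0 if k odd]. Integrating term-by-term (or equivalently evaluating the antiderivative F(x) = x^6 - 13*x^5/5 + 3*x^4/2 + 5*x^3/3 - 3*x^2 at the endpoints):
  F(1) − F(−1) = -43/30 − (13/30) = -28/15.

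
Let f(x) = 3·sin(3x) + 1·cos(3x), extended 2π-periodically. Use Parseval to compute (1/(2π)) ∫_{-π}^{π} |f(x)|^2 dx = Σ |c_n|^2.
Σ |c_n|^2 = 5

Expand |f|^2 and use orthogonality of {sin(nx), cos(mx)} on [-π, π]:
  ∫_{-π}^{π} sin(nx)^2 dx = π, ∫ cos(mx)^2 dx = π, and cross terms integrate to 0.
So ∫_{-π}^{π} f(x)^2 dx = 3^2 · π + 1^2 · π = (9 + 1)π.
Divide by 2π: (9 + 1)/2 = 5.
By Parseval, this equals Σ |c_n|^2.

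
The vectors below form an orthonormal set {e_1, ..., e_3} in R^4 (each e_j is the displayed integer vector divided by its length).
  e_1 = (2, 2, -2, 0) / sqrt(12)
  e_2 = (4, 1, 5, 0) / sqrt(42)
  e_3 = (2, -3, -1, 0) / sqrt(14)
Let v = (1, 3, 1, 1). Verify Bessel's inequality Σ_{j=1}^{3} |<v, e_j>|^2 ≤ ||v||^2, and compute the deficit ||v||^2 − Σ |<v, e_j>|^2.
Σ |<v, e_j>|^2 = 11; ||v||^2 = 12; deficit = 1

Write each e_j = u_j / sqrt(<u_j, u_j>) where u_j is the displayed integer vector. Then <v, e_j> = <v, u_j> / sqrt(<u_j, u_j>), so |<v, e_j>|^2 = <v, u_j>^2 / <u_j, u_j>.
Coefficients: <v, e_1> = 6/sqrt(12), <v, e_2> = 12/sqrt(42), <v, e_3> = -8/sqrt(14).
Square and sum: Σ |<v, e_j>|^2 = 11.
Compute ||v||^2 = v·v = 12.
Deficit = 12 − 11 = 1 ≥ 0, confirming Bessel's inequality. (The deficit equals ||v − Σ <v,e_j> e_j||^2, the squared distance from v to span{e_j}.)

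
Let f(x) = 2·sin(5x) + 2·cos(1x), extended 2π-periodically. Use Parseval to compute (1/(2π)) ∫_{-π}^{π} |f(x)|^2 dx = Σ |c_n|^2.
Σ |c_n|^2 = 4

Expand |f|^2 and use orthogonality of {sin(nx), cos(mx)} on [-π, π]:
  ∫_{-π}^{π} sin(nx)^2 dx = π, ∫ cos(mx)^2 dx = π, and cross terms integrate to 0.
So ∫_{-π}^{π} f(x)^2 dx = 2^2 · π + 2^2 · π = (4 + 4)π.
Divide by 2π: (4 + 4)/2 = 4.
By Parseval, this equals Σ |c_n|^2.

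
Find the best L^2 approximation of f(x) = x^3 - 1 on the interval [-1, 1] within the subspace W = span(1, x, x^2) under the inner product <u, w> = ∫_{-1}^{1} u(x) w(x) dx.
g(x) = 3*x/5 - 1

The best approximation g ∈ W is the orthogonal projection of f onto W. Writing g = a_0 + a_1 x + a_2 x^2, the coefficients solve the normal equations G · a = b where
  G_{ij} = <φ_i, φ_j> and b_i = <f, φ_i>, with φ_0 = 1, φ_1 = x, φ_2 = x^2.
G =
  [2, 0, 2/3]
  [0, 2/3, 0]
  [2/3, 0, 2/5],
b = (-2, 2/5, -2/3).
Solving gives a_0 = -1, a_1 = 3/5, a_2 = 0, so
  g(x) = 3*x/5 - 1.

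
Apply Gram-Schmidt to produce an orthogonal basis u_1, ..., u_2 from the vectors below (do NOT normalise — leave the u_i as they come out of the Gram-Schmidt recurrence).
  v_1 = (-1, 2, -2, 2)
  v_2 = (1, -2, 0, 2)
Orthogonal basis:
  u_1 = (-1, 2, -2, 2)
  u_2 = (12/13, -24/13, -2/13, 28/13)

Apply the Gram-Schmidt recurrence
  u_1 = v_1
  u_i = v_i − Σ_{j<i} ((v_i · u_j) / (u_j · u_j)) · u_j.

Step by step this gives:
  u_1 = (-1, 2, -2, 2)
  u_2 = (12/13, -24/13, -2/13, 28/13)

Orthogonality check:
  u_2 · u_1 = 0 (should be 0)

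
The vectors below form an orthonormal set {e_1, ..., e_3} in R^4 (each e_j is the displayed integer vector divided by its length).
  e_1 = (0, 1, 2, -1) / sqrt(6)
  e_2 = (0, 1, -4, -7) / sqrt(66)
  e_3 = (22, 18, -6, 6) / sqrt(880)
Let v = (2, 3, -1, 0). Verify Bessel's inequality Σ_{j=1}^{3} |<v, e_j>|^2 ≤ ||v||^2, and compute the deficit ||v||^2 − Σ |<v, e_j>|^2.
Σ |<v, e_j>|^2 = 66/5; ||v||^2 = 14; deficit = 4/5

Write each e_j = u_j / sqrt(<u_j, u_j>) where u_j is the displayed integer vector. Then <v, e_j> = <v, u_j> / sqrt(<u_j, u_j>), so |<v, e_j>|^2 = <v, u_j>^2 / <u_j, u_j>.
Coefficients: <v, e_1> = 1/sqrt(6), <v, e_2> = 7/sqrt(66), <v, e_3> = 104/sqrt(880).
Square and sum: Σ |<v, e_j>|^2 = 66/5.
Compute ||v||^2 = v·v = 14.
Deficit = 14 − 66/5 = 4/5 ≥ 0, confirming Bessel's inequality. (The deficit equals ||v − Σ <v,e_j> e_j||^2, the squared distance from v to span{e_j}.)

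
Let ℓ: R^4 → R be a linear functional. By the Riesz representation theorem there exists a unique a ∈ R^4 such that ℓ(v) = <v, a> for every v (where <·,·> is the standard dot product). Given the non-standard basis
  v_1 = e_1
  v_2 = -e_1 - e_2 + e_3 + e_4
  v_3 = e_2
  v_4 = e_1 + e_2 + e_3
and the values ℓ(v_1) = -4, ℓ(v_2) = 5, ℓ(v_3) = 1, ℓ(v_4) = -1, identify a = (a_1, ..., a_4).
a = (-4, 1, 2, 0)

Write a = (a_1, ..., a_4) in the standard basis. For each basis vector v_i, ℓ(v_i) = <v_i, a> is a linear equation in the a_j's. Collect the n equations into a matrix system V a = ℓ, where row i of V is v_i (expressed in the standard basis). Since V is invertible (lower-triangular with 1s on the diagonal, up to permutation), solve by back-substitution:
  V =
[[1, 0, 0, 0],
 [-1, -1, 1, 1],
 [0, 1, 0, 0],
 [1, 1, 1, 0]]
  V a = (-4, 5, 1, -1)
Solving gives a = (-4, 1, 2, 0).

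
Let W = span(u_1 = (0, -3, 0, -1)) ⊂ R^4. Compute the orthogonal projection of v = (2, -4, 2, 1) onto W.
proj_W(v) = (0, -33/10, 0, -11/10)

Set up U = [u_1 | ... | u_1] ∈ R^(4×1). The projector onto W = col(U) is P = U (U^T U)^(-1) U^T.
Compute U^T U =
  [10],
and U^T v = (11).
Solve U^T U · c = U^T v for the coefficients: c = (11/10). The projection is proj_W(v) = U c.
Check: (v - proj_W(v)) · u_1 = 0  (should be 0).
Result: proj_W(v) = (0, -33/10, 0, -11/10).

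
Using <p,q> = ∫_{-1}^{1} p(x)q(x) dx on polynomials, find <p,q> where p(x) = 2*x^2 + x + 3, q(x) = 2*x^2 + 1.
<p,q> = 194/15

Expand the product: p(x)·q(x) = 4*x^4 + 2*x^3 + 8*x^2 + x + 3.
∫_{-1}^{1} of each monomial x^k gives [2/(k+1) if k even, 0 if k odd]. Integrating term-by-term (or equivalently evaluating the antiderivative F(x) = 4*x^5/5 + x^4/2 + 8*x^3/3 + x^2/2 + 3*x at the endpoints):
  F(1) − F(−1) = 112/15 − (-82/15) = 194/15.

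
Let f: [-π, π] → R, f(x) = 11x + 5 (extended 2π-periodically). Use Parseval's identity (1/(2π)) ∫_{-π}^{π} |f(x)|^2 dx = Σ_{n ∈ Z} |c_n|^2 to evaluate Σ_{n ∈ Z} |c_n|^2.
Σ |c_n|^2 = 121π^2/3 + 25

Expand and integrate term by term over [-π, π]:
  ∫ (11x)^2 dx = 121·(2π^3/3); ∫ 2·11·(5)·x dx = 0 (odd integrand); ∫ 5^2 dx = 25·2π.
So (1/(2π)) ∫_{-π}^{π} (11x + 5)^2 dx = 121π^2/3 + 25 = 121π^2/3 + 25.
Parseval ⇒ Σ |c_n|^2 = 121π^2/3 + 25.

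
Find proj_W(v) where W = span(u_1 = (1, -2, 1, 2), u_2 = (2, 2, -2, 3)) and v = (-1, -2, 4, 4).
proj_W(v) = (219/206, -369/103, 419/206, 244/103)

Set up U = [u_1 | ... | u_2] ∈ R^(4×2). The projector onto W = col(U) is P = U (U^T U)^(-1) U^T.
Compute U^T U =
  [10, 2]
  [2, 21],
and U^T v = (15, -2).
Solve U^T U · c = U^T v for the coefficients: c = (319/206, -25/103). The projection is proj_W(v) = U c.
Check: (v - proj_W(v)) · u_1 = 0  (should be 0).
Check: (v - proj_W(v)) · u_2 = 0  (should be 0).
Result: proj_W(v) = (219/206, -369/103, 419/206, 244/103).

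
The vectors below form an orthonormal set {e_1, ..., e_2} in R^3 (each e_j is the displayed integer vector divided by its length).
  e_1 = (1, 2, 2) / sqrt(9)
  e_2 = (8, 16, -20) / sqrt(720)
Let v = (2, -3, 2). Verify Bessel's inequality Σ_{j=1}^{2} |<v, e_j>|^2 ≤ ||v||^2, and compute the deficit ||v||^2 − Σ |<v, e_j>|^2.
Σ |<v, e_j>|^2 = 36/5; ||v||^2 = 17; deficit = 49/5

Write each e_j = u_j / sqrt(<u_j, u_j>) where u_j is the displayed integer vector. Then <v, e_j> = <v, u_j> / sqrt(<u_j, u_j>), so |<v, e_j>|^2 = <v, u_j>^2 / <u_j, u_j>.
Coefficients: <v, e_1> = 0/sqrt(9), <v, e_2> = -72/sqrt(720).
Square and sum: Σ |<v, e_j>|^2 = 36/5.
Compute ||v||^2 = v·v = 17.
Deficit = 17 − 36/5 = 49/5 ≥ 0, confirming Bessel's inequality. (The deficit equals ||v − Σ <v,e_j> e_j||^2, the squared distance from v to span{e_j}.)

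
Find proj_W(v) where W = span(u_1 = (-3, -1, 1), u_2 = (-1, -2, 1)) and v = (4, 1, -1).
proj_W(v) = (119/30, 14/15, -7/6)

Set up U = [u_1 | ... | u_2] ∈ R^(3×2). The projector onto W = col(U) is P = U (U^T U)^(-1) U^T.
Compute U^T U =
  [11, 6]
  [6, 6],
and U^T v = (-14, -7).
Solve U^T U · c = U^T v for the coefficients: c = (-7/5, 7/30). The projection is proj_W(v) = U c.
Check: (v - proj_W(v)) · u_1 = 0  (should be 0).
Check: (v - proj_W(v)) · u_2 = 0  (should be 0).
Result: proj_W(v) = (119/30, 14/15, -7/6).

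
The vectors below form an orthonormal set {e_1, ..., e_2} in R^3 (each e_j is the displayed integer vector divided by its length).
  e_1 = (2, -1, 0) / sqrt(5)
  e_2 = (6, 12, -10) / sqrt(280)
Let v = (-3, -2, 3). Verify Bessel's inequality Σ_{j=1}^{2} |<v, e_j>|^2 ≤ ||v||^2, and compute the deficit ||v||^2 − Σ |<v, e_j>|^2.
Σ |<v, e_j>|^2 = 152/7; ||v||^2 = 22; deficit = 2/7

Write each e_j = u_j / sqrt(<u_j, u_j>) where u_j is the displayed integer vector. Then <v, e_j> = <v, u_j> / sqrt(<u_j, u_j>), so |<v, e_j>|^2 = <v, u_j>^2 / <u_j, u_j>.
Coefficients: <v, e_1> = -4/sqrt(5), <v, e_2> = -72/sqrt(280).
Square and sum: Σ |<v, e_j>|^2 = 152/7.
Compute ||v||^2 = v·v = 22.
Deficit = 22 − 152/7 = 2/7 ≥ 0, confirming Bessel's inequality. (The deficit equals ||v − Σ <v,e_j> e_j||^2, the squared distance from v to span{e_j}.)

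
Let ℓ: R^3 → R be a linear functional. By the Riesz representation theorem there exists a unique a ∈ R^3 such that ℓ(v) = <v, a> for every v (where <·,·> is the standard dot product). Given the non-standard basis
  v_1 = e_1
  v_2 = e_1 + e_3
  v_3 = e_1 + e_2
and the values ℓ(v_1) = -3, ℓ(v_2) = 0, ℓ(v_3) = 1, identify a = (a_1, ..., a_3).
a = (-3, 4, 3)

Write a = (a_1, ..., a_3) in the standard basis. For each basis vector v_i, ℓ(v_i) = <v_i, a> is a linear equation in the a_j's. Collect the n equations into a matrix system V a = ℓ, where row i of V is v_i (expressed in the standard basis). Since V is invertible (lower-triangular with 1s on the diagonal, up to permutation), solve by back-substitution:
  V =
[[1, 0, 0],
 [1, 0, 1],
 [1, 1, 0]]
  V a = (-3, 0, 1)
Solving gives a = (-3, 4, 3).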